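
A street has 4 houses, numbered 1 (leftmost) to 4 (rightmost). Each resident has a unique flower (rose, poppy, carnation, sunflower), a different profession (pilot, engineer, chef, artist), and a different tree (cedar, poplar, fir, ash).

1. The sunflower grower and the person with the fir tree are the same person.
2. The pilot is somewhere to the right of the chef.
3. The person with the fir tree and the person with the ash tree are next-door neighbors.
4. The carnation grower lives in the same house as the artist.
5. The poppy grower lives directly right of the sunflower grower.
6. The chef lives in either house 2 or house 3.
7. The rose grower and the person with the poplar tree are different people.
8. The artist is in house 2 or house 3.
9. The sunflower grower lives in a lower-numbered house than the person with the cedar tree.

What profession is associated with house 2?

House 1's profession must be engineer (nothing else left).
House 4 profession: only pilot fits.
The carnation grower is narrowed to house 2 or 3; consider each.
Placing it in house 2 leads to a contradiction, so it's in house 3.
Clue 4 places the artist in house 3.
House 2 profession: only chef fits.
By clue 5, the poppy grower is in house 2.
By clue 5, the sunflower grower is in house 1.
House 4 flower: only rose fits.
Clue 1: the person with the fir tree is in house 1.
The person with the ash tree is in house 2 (clue 3).
House 4's tree must be cedar (nothing else left).
House 3 tree: only poplar fits.
So: house 1 = sunflower/engineer/fir, house 2 = poppy/chef/ash, house 3 = carnation/artist/poplar, house 4 = rose/pilot/cedar.

chef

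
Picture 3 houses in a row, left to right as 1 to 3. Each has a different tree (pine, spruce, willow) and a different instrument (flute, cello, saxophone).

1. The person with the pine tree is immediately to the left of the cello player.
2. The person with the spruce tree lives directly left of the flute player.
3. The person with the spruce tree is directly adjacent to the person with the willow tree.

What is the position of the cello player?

House 3's tree must be willow (nothing else left).
So house 1 gets saxophone for instrument.
By clue 3, the person with the spruce tree is in house 2.
House 1 tree: only pine fits.
Clue 1 places the cello player in house 2.
By clue 2, the flute player is in house 3.
So: house 1 = pine/saxophone, house 2 = spruce/cello, house 3 = willow/flute.

2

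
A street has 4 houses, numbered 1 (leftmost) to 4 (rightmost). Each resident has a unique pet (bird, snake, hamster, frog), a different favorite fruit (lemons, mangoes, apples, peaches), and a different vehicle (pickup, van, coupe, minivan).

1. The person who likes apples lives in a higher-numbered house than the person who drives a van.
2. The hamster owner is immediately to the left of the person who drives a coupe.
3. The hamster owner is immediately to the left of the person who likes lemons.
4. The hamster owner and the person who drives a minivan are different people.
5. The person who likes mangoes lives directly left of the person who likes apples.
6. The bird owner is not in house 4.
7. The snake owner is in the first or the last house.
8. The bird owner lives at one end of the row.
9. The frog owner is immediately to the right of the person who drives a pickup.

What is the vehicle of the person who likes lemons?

coupe

Clue 8: the bird owner is in house 1.
House 4 pet: only snake fits.
The frog owner is narrowed to house 2 or 3; consider each.
Placing it in house 2 leads to a contradiction, so it's in house 3.
Clue 9 places the person who drives a pickup in house 2.
That leaves hamster as the pet for house 2.
The person who drives a coupe is in house 3 (clue 2).
Clue 3 places the person who likes lemons in house 3.
That leaves minivan as the vehicle for house 4.
Clue 5: the person who likes mangoes is in house 1.
By clue 5, the person who likes apples is in house 2.
The only favorite fruit still possible for house 4 is peaches.
That leaves van as the vehicle for house 1.
So: house 1 = bird/mangoes/van, house 2 = hamster/apples/pickup, house 3 = frog/lemons/coupe, house 4 = snake/peaches/minivan.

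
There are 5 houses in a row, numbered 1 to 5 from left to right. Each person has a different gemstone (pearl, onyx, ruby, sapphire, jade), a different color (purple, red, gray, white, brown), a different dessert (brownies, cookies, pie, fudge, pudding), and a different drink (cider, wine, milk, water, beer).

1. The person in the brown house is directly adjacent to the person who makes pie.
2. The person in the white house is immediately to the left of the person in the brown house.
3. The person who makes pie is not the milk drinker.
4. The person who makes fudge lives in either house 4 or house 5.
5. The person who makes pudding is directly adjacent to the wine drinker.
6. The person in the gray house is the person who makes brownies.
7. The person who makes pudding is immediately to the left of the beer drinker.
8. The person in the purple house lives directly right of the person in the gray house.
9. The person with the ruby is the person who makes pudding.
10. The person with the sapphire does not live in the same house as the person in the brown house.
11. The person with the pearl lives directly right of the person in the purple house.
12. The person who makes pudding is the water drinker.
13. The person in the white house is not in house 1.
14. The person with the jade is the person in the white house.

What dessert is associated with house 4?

The person who makes fudge is narrowed to house 4 or 5; consider each.
Placing it in house 4 leads to a contradiction, so it's in house 5.
The person with the jade is narrowed to house 2 or 3 or 4; consider each.
Placing it in house 2 and house 3 leads to a contradiction, so it's in house 4.
By clue 14, the person in the white house is in house 4.
From clue 2, the person in the brown house must be in house 5.
Clue 11 places the person with the pearl in house 3.
By clue 11, the person in the purple house is in house 2.
That leaves onyx as the gemstone for house 5.
The only color still possible for house 1 is gray.
The only color still possible for house 3 is red.
The person who makes pie is in house 4 (clue 1).
By clue 6, the person who makes brownies is in house 1.
So house 2 gets pudding for dessert.
That leaves cookies as the dessert for house 3.
From clue 7, the beer drinker must be in house 3.
Clue 9 places the person with the ruby in house 2.
Clue 12: the water drinker is in house 2.
So house 1 gets sapphire for gemstone.
That leaves cider as the drink for house 4.
House 5 drink: only milk fits.
The only drink still possible for house 1 is wine.
So: house 1 = sapphire/gray/brownies/wine, house 2 = ruby/purple/pudding/water, house 3 = pearl/red/cookies/beer, house 4 = jade/white/pie/cider, house 5 = onyx/brown/fudge/milk.

pie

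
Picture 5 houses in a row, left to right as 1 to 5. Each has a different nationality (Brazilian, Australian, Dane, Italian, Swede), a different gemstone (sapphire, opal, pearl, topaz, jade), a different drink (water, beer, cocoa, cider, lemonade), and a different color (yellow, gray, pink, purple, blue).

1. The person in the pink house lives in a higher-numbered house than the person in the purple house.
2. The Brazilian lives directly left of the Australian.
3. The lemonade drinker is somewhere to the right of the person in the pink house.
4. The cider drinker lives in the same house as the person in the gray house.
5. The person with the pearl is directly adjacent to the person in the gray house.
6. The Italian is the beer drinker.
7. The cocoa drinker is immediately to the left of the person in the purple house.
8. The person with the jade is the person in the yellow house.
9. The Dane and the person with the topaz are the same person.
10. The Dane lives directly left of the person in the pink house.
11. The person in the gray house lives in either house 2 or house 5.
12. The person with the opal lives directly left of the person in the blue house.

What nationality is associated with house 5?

Australian

That leaves yellow as the color for house 1.
Clue 8 places the person with the jade in house 1.
House 5 gemstone: only sapphire fits.
The Dane is narrowed to house 2 or 3; consider each.
Placing it in house 3 leads to a contradiction, so it's in house 2.
From clue 9, the person with the topaz must be in house 2.
The person in the pink house is in house 3 (clue 10).
House 2 color: only purple fits.
House 4 color: only blue fits.
House 5's color must be gray (nothing else left).
Clue 4: the cider drinker is in house 5.
Clue 5: the person with the pearl is in house 4.
Clue 7 places the cocoa drinker in house 1.
The person with the opal is in house 3 (clue 12).
House 2's drink must be water (nothing else left).
House 3's drink must be beer (nothing else left).
The only drink still possible for house 4 is lemonade.
Clue 6 places the Italian in house 3.
That leaves Swede as the nationality for house 1.
So house 5 gets Australian for nationality.
House 4 nationality: only Brazilian fits.
So: house 1 = Swede/jade/cocoa/yellow, house 2 = Dane/topaz/water/purple, house 3 = Italian/opal/beer/pink, house 4 = Brazilian/pearl/lemonade/blue, house 5 = Australian/sapphire/cider/gray.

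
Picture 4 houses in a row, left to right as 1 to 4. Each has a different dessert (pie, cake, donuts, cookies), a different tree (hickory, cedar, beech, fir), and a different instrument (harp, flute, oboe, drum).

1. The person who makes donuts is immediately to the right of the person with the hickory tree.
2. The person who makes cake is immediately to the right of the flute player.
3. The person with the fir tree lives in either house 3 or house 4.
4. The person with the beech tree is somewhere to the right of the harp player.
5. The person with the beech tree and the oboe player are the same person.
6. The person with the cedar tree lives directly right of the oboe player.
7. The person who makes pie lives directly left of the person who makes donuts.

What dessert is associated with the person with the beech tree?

donuts

House 1 tree: only hickory fits.
The only tree still possible for house 2 is beech.
House 4 instrument: only drum fits.
By clue 1, the person who makes donuts is in house 2.
The harp player is in house 1 (clue 4).
Clue 5 places the oboe player in house 2.
Clue 6 places the person with the cedar tree in house 3.
Clue 7: the person who makes pie is in house 1.
The only tree still possible for house 4 is fir.
House 3's instrument must be flute (nothing else left).
By clue 2, the person who makes cake is in house 4.
The only dessert still possible for house 3 is cookies.
So: house 1 = pie/hickory/harp, house 2 = donuts/beech/oboe, house 3 = cookies/cedar/flute, house 4 = cake/fir/drum.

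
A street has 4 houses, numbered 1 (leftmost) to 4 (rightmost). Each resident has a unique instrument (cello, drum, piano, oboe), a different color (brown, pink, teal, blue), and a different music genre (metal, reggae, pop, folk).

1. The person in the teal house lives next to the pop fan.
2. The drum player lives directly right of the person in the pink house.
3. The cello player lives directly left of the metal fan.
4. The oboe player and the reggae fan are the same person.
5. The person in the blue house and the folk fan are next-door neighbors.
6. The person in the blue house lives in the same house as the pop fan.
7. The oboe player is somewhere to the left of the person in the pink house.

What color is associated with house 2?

The drum player is narrowed to house 3 or 4; consider each.
Placing it in house 3 leads to a contradiction, so it's in house 4.
Clue 2 places the person in the pink house in house 3.
So house 4 gets metal for music genre.
From clue 3, the cello player must be in house 3.
The only color still possible for house 4 is brown.
House 3 music genre: only folk fits.
Clue 5: the person in the blue house is in house 2.
Clue 6 places the pop fan in house 2.
House 1's color must be teal (nothing else left).
House 1 music genre: only reggae fits.
The oboe player is in house 1 (clue 4).
House 2's instrument must be piano (nothing else left).
So: house 1 = oboe/teal/reggae, house 2 = piano/blue/pop, house 3 = cello/pink/folk, house 4 = drum/brown/metal.

blue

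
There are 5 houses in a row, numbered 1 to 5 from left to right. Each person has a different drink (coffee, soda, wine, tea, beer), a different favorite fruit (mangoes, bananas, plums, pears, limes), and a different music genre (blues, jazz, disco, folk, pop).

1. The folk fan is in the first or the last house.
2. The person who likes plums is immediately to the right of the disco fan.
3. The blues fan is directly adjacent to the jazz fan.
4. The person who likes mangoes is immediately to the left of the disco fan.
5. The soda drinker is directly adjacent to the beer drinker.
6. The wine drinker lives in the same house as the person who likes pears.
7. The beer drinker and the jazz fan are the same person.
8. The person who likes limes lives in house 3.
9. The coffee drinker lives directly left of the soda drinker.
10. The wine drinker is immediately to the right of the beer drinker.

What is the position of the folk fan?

From clue 8, the person who likes limes must be in house 3.
Clue 4 places the person who likes mangoes in house 2.
By clue 4, the disco fan is in house 3.
The only favorite fruit still possible for house 1 is bananas.
Clue 2: the person who likes plums is in house 4.
From clue 10, the wine drinker must be in house 5.
By clue 10, the beer drinker is in house 4.
That leaves pears as the favorite fruit for house 5.
Clue 5 places the soda drinker in house 3.
By clue 7, the jazz fan is in house 4.
The coffee drinker is in house 2 (clue 9).
The only drink still possible for house 1 is tea.
Clue 3 places the blues fan in house 5.
House 1 music genre: only folk fits.
That leaves pop as the music genre for house 2.
So: house 1 = tea/bananas/folk, house 2 = coffee/mangoes/pop, house 3 = soda/limes/disco, house 4 = beer/plums/jazz, house 5 = wine/pears/blues.

1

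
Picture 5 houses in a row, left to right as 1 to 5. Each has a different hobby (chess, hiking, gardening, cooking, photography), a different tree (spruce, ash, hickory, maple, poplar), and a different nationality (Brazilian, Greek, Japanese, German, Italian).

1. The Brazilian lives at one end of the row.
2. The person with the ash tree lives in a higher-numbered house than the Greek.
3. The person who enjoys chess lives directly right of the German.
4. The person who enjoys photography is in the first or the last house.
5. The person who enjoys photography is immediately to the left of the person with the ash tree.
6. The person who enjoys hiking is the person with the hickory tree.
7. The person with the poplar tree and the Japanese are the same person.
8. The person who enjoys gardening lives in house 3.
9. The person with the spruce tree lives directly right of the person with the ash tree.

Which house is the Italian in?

By clue 5, the person who enjoys photography is in house 1.
Clue 5 places the person with the ash tree in house 2.
Clue 8: the person who enjoys gardening is in house 3.
From clue 9, the person with the spruce tree must be in house 3.
The Greek is in house 1 (clue 2).
House 2's nationality must be Italian (nothing else left).
House 3's nationality must be German (nothing else left).
House 4's nationality must be Japanese (nothing else left).
That leaves Brazilian as the nationality for house 5.
Clue 3: the person who enjoys chess is in house 4.
Clue 7: the person with the poplar tree is in house 4.
That leaves cooking as the hobby for house 2.
That leaves hiking as the hobby for house 5.
The only tree still possible for house 1 is maple.
So house 5 gets hickory for tree.
So: house 1 = photography/maple/Greek, house 2 = cooking/ash/Italian, house 3 = gardening/spruce/German, house 4 = chess/poplar/Japanese, house 5 = hiking/hickory/Brazilian.

2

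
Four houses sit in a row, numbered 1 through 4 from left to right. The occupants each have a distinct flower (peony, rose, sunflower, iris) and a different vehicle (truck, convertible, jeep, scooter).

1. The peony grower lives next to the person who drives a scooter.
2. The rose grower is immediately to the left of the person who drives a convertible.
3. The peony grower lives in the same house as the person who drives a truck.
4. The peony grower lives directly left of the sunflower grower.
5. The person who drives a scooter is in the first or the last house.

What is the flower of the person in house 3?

peony

The peony grower is narrowed to house 2 or 3; consider each.
Placing it in house 2 leads to a contradiction, so it's in house 3.
Clue 1 places the person who drives a scooter in house 4.
By clue 3, the person who drives a truck is in house 3.
The sunflower grower is in house 4 (clue 4).
The only vehicle still possible for house 1 is jeep.
So house 2 gets convertible for vehicle.
From clue 2, the rose grower must be in house 1.
House 2 flower: only iris fits.
So: house 1 = rose/jeep, house 2 = iris/convertible, house 3 = peony/truck, house 4 = sunflower/scooter.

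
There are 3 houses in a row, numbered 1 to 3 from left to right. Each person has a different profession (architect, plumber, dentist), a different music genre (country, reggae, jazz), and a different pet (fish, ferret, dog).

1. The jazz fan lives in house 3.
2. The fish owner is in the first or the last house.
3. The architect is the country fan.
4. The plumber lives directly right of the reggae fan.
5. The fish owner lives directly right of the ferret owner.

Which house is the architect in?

Clue 1 places the jazz fan in house 3.
By clue 5, the fish owner is in house 3.
The ferret owner is in house 2 (clue 5).
House 1's pet must be dog (nothing else left).
The architect is narrowed to house 1 or 2; consider each.
Placing it in house 2 leads to a contradiction, so it's in house 1.
From clue 3, the country fan must be in house 1.
That leaves reggae as the music genre for house 2.
From clue 4, the plumber must be in house 3.
That leaves dentist as the profession for house 2.
So: house 1 = architect/country/dog, house 2 = dentist/reggae/ferret, house 3 = plumber/jazz/fish.

1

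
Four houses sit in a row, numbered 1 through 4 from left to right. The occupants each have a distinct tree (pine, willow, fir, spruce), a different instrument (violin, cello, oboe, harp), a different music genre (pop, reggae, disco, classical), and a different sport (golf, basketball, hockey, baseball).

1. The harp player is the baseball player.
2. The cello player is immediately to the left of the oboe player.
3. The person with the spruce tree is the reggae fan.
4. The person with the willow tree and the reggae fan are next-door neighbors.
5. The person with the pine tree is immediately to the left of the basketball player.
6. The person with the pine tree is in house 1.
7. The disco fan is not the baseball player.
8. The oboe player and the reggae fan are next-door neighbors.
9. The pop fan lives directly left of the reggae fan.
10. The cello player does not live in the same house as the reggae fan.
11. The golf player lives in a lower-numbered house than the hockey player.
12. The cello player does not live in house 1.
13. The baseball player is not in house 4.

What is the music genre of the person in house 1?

classical

From clue 6, the person with the pine tree must be in house 1.
Clue 5: the basketball player is in house 2.
The only sport still possible for house 4 is hockey.
The cello player is narrowed to house 2 or 3; consider each.
Placing it in house 3 leads to a contradiction, so it's in house 2.
By clue 2, the oboe player is in house 3.
Clue 10 places the reggae fan in house 4.
So house 1 gets harp for instrument.
House 4's instrument must be violin (nothing else left).
Clue 1 places the baseball player in house 1.
Clue 3 places the person with the spruce tree in house 4.
The person with the willow tree is in house 3 (clue 4).
From clue 9, the pop fan must be in house 3.
House 2's tree must be fir (nothing else left).
That leaves classical as the music genre for house 1.
That leaves disco as the music genre for house 2.
The only sport still possible for house 3 is golf.
So: house 1 = pine/harp/classical/baseball, house 2 = fir/cello/disco/basketball, house 3 = willow/oboe/pop/golf, house 4 = spruce/violin/reggae/hockey.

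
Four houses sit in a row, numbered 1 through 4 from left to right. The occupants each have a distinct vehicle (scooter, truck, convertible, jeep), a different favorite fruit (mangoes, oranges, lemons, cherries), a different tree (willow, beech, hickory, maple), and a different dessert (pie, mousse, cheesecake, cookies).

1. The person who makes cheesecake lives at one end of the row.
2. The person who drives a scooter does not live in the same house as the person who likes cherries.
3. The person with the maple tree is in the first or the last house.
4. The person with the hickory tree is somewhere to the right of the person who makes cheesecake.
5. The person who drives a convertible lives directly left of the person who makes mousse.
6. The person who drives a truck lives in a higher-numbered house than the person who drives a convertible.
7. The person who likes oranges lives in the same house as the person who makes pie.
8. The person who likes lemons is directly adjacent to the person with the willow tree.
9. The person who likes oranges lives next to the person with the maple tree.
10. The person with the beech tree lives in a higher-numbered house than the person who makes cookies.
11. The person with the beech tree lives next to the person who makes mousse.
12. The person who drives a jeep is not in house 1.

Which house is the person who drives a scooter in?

1

Clue 4 places the person who makes cheesecake in house 1.
House 4 dessert: only mousse fits.
From clue 5, the person who drives a convertible must be in house 3.
Clue 6 places the person who drives a truck in house 4.
Clue 11 places the person with the beech tree in house 3.
House 1's vehicle must be scooter (nothing else left).
So house 2 gets jeep for vehicle.
From clue 10, the person who makes cookies must be in house 2.
House 3 dessert: only pie fits.
Clue 7: the person who likes oranges is in house 3.
Clue 9 places the person with the maple tree in house 4.
House 1's tree must be willow (nothing else left).
So house 2 gets hickory for tree.
By clue 8, the person who likes lemons is in house 2.
House 1's favorite fruit must be mangoes (nothing else left).
House 4's favorite fruit must be cherries (nothing else left).
So: house 1 = scooter/mangoes/willow/cheesecake, house 2 = jeep/lemons/hickory/cookies, house 3 = convertible/oranges/beech/pie, house 4 = truck/cherries/maple/mousse.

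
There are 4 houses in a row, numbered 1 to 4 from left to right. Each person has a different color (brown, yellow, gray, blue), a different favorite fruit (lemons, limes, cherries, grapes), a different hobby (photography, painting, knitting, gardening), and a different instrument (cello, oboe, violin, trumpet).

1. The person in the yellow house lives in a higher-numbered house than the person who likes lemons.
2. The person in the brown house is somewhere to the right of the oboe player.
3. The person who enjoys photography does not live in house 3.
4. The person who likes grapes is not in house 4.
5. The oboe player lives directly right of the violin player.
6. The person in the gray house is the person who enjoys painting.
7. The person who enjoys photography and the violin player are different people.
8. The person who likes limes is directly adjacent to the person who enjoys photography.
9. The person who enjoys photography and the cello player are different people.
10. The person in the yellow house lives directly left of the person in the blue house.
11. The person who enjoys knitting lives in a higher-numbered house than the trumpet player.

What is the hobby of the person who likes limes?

So house 1 gets gray for color.
That leaves cherries as the favorite fruit for house 4.
The only instrument still possible for house 4 is cello.
The person who enjoys painting is in house 1 (clue 6).
House 2 color: only yellow fits.
Clue 1: the person who likes lemons is in house 1.
From clue 7, the violin player must be in house 1.
The person in the blue house is in house 3 (clue 10).
So house 4 gets brown for color.
House 2's favorite fruit must be grapes (nothing else left).
House 3's favorite fruit must be limes (nothing else left).
That leaves photography as the hobby for house 2.
Clue 5: the oboe player is in house 2.
That leaves trumpet as the instrument for house 3.
The person who enjoys knitting is in house 4 (clue 11).
House 3 hobby: only gardening fits.
So: house 1 = gray/lemons/painting/violin, house 2 = yellow/grapes/photography/oboe, house 3 = blue/limes/gardening/trumpet, house 4 = brown/cherries/knitting/cello.

gardening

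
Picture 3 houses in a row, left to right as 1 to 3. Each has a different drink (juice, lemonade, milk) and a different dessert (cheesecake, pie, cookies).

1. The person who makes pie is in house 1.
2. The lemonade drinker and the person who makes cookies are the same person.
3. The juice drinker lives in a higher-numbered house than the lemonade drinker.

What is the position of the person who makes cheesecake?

3

From clue 1, the person who makes pie must be in house 1.
By clue 2, the lemonade drinker is in house 2.
The person who makes cookies is in house 2 (clue 2).
By clue 3, the juice drinker is in house 3.
That leaves milk as the drink for house 1.
The only dessert still possible for house 3 is cheesecake.
So: house 1 = milk/pie, house 2 = lemonade/cookies, house 3 = juice/cheesecake.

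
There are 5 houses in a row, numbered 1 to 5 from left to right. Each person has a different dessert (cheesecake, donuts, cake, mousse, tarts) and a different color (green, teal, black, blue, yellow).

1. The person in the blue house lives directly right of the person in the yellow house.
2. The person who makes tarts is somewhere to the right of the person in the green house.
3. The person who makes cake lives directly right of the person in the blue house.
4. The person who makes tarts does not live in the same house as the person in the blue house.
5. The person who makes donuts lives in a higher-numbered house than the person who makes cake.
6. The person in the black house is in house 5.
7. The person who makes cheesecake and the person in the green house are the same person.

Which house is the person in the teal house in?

Clue 6: the person in the black house is in house 5.
The person who makes cake is narrowed to house 3 or 4; consider each.
Placing it in house 3 leads to a contradiction, so it's in house 4.
Clue 3 places the person in the blue house in house 3.
From clue 5, the person who makes donuts must be in house 5.
House 2 dessert: only tarts fits.
Clue 1 places the person in the yellow house in house 2.
By clue 2, the person in the green house is in house 1.
Clue 7: the person who makes cheesecake is in house 1.
That leaves mousse as the dessert for house 3.
So house 4 gets teal for color.
So: house 1 = cheesecake/green, house 2 = tarts/yellow, house 3 = mousse/blue, house 4 = cake/teal, house 5 = donuts/black.

4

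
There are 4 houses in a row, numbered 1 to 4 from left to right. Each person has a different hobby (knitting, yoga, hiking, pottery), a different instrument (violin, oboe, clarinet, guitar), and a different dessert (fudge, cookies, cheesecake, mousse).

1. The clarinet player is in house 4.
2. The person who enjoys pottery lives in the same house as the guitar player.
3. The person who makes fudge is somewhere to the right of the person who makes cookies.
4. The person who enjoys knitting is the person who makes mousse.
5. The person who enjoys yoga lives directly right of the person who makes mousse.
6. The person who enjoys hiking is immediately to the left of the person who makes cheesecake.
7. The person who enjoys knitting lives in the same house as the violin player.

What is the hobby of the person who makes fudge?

yoga

Clue 1: the clarinet player is in house 4.
House 4 hobby: only yoga fits.
Clue 5: the person who makes mousse is in house 3.
That leaves cookies as the dessert for house 1.
By clue 4, the person who enjoys knitting is in house 3.
Clue 7 places the violin player in house 3.
House 1 hobby: only hiking fits.
The only hobby still possible for house 2 is pottery.
Clue 2 places the guitar player in house 2.
By clue 6, the person who makes cheesecake is in house 2.
House 1's instrument must be oboe (nothing else left).
House 4's dessert must be fudge (nothing else left).
So: house 1 = hiking/oboe/cookies, house 2 = pottery/guitar/cheesecake, house 3 = knitting/violin/mousse, house 4 = yoga/clarinet/fudge.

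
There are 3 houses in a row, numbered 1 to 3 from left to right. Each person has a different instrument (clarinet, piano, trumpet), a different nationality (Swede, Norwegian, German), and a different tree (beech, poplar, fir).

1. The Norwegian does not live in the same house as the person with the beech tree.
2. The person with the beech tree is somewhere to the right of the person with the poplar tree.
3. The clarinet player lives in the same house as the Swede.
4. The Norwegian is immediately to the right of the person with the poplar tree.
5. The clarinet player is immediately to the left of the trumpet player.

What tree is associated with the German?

beech

The clarinet player is narrowed to house 1 or 2; consider each.
Placing it in house 2 leads to a contradiction, so it's in house 1.
The Swede is in house 1 (clue 3).
By clue 5, the trumpet player is in house 2.
That leaves piano as the instrument for house 3.
The German is narrowed to house 2 or 3; consider each.
Placing it in house 2 leads to a contradiction, so it's in house 3.
That leaves Norwegian as the nationality for house 2.
The person with the beech tree is in house 3 (clue 1).
From clue 4, the person with the poplar tree must be in house 1.
House 2 tree: only fir fits.
So: house 1 = clarinet/Swede/poplar, house 2 = trumpet/Norwegian/fir, house 3 = piano/German/beech.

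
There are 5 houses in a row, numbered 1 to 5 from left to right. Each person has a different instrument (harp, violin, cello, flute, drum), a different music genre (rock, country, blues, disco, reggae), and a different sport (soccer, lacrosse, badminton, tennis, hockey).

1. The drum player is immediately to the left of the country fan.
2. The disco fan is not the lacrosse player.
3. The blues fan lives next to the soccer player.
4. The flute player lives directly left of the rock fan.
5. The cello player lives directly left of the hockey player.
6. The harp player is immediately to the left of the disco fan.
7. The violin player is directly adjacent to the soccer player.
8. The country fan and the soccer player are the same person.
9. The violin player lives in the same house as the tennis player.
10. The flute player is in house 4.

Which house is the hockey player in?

Clue 10: the flute player is in house 4.
House 5's instrument must be violin (nothing else left).
Clue 4 places the rock fan in house 5.
The soccer player is in house 4 (clue 7).
The country fan is in house 4 (clue 8).
From clue 9, the tennis player must be in house 5.
The drum player is in house 3 (clue 1).
Clue 3: the blues fan is in house 3.
The only music genre still possible for house 1 is reggae.
So house 2 gets disco for music genre.
From clue 6, the harp player must be in house 1.
That leaves cello as the instrument for house 2.
The hockey player is in house 3 (clue 5).
House 2 sport: only badminton fits.
House 1's sport must be lacrosse (nothing else left).
So: house 1 = harp/reggae/lacrosse, house 2 = cello/disco/badminton, house 3 = drum/blues/hockey, house 4 = flute/country/soccer, house 5 = violin/rock/tennis.

3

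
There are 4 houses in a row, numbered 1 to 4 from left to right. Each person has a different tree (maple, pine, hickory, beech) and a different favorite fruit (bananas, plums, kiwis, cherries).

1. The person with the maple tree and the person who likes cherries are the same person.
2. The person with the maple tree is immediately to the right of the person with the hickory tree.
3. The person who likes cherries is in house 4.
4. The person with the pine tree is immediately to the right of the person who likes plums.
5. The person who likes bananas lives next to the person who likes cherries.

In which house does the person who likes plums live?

1

The person who likes cherries is in house 4 (clue 3).
From clue 5, the person who likes bananas must be in house 3.
By clue 1, the person with the maple tree is in house 4.
Clue 2 places the person with the hickory tree in house 3.
So house 1 gets beech for tree.
So house 2 gets pine for tree.
Clue 4: the person who likes plums is in house 1.
House 2 favorite fruit: only kiwis fits.
So: house 1 = beech/plums, house 2 = pine/kiwis, house 3 = hickory/bananas, house 4 = maple/cherries.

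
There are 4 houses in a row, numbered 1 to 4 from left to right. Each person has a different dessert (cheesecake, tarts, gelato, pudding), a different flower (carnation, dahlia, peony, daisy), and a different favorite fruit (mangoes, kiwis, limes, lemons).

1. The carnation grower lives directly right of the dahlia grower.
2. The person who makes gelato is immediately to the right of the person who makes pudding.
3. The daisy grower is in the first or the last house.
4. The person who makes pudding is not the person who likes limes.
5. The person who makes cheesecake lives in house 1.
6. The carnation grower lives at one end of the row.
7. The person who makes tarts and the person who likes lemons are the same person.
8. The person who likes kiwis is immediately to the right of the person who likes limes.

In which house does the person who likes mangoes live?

3

Clue 5 places the person who makes cheesecake in house 1.
From clue 6, the carnation grower must be in house 4.
That leaves daisy as the flower for house 1.
From clue 1, the dahlia grower must be in house 3.
That leaves peony as the flower for house 2.
The person who makes gelato is narrowed to house 3 or 4; consider each.
Placing it in house 4 leads to a contradiction, so it's in house 3.
The person who makes pudding is in house 2 (clue 2).
The only dessert still possible for house 4 is tarts.
By clue 7, the person who likes lemons is in house 4.
Clue 8: the person who likes limes is in house 1.
That leaves kiwis as the favorite fruit for house 2.
House 3 favorite fruit: only mangoes fits.
So: house 1 = cheesecake/daisy/limes, house 2 = pudding/peony/kiwis, house 3 = gelato/dahlia/mangoes, house 4 = tarts/carnation/lemons.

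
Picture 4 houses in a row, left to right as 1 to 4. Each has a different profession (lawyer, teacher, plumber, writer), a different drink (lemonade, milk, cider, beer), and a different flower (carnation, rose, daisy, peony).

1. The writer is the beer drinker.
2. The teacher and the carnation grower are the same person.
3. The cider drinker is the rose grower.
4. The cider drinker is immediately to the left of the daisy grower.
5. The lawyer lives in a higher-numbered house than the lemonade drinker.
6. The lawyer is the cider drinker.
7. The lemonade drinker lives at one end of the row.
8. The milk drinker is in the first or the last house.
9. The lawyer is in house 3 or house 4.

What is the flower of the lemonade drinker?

carnation

From clue 7, the lemonade drinker must be in house 1.
The lawyer is in house 3 (clue 9).
House 4's drink must be milk (nothing else left).
The writer is in house 2 (clue 1).
By clue 1, the beer drinker is in house 2.
From clue 6, the cider drinker must be in house 3.
By clue 3, the rose grower is in house 3.
Clue 4 places the daisy grower in house 4.
House 2 flower: only peony fits.
Clue 2 places the teacher in house 1.
House 4 profession: only plumber fits.
That leaves carnation as the flower for house 1.
So: house 1 = teacher/lemonade/carnation, house 2 = writer/beer/peony, house 3 = lawyer/cider/rose, house 4 = plumber/milk/daisy.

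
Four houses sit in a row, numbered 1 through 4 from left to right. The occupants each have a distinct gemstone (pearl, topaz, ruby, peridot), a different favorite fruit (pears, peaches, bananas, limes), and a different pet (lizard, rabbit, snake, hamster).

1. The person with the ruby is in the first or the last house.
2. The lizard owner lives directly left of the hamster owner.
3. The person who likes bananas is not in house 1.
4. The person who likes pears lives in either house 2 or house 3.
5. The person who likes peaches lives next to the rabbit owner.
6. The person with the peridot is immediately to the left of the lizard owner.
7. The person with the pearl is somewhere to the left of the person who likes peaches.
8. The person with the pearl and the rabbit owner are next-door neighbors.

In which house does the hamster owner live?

4

House 1's favorite fruit must be limes (nothing else left).
The person with the peridot is narrowed to house 1 or 2; consider each.
Placing it in house 1 leads to a contradiction, so it's in house 2.
From clue 6, the lizard owner must be in house 3.
So house 4 gets hamster for pet.
Clue 7: the person with the pearl is in house 1.
By clue 8, the rabbit owner is in house 2.
That leaves topaz as the gemstone for house 3.
That leaves ruby as the gemstone for house 4.
So house 4 gets bananas for favorite fruit.
The only pet still possible for house 1 is snake.
Clue 5 places the person who likes peaches in house 3.
House 2 favorite fruit: only pears fits.
So: house 1 = pearl/limes/snake, house 2 = peridot/pears/rabbit, house 3 = topaz/peaches/lizard, house 4 = ruby/bananas/hamster.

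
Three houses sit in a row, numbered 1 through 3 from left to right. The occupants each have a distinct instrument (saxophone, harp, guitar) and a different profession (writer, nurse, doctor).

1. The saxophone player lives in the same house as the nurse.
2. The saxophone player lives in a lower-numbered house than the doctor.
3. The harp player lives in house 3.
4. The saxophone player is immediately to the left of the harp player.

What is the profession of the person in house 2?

Clue 3: the harp player is in house 3.
Clue 4: the saxophone player is in house 2.
The only instrument still possible for house 1 is guitar.
By clue 1, the nurse is in house 2.
Clue 2: the doctor is in house 3.
The only profession still possible for house 1 is writer.
So: house 1 = guitar/writer, house 2 = saxophone/nurse, house 3 = harp/doctor.

nurse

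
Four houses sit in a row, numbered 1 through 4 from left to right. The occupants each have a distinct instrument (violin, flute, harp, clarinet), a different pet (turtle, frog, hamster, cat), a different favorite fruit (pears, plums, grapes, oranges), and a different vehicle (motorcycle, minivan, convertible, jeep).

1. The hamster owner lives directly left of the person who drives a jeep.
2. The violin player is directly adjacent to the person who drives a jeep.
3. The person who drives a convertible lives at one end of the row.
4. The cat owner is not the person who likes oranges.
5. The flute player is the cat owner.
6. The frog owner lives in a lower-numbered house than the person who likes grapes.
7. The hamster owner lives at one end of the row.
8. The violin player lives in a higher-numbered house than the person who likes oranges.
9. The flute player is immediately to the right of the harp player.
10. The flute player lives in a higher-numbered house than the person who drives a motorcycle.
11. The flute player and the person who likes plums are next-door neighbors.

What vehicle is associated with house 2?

Clue 7: the hamster owner is in house 1.
The person who drives a jeep is in house 2 (clue 1).
By clue 2, the violin player is in house 3.
From clue 9, the flute player must be in house 2.
From clue 9, the harp player must be in house 1.
Clue 10 places the person who drives a motorcycle in house 1.
The only instrument still possible for house 4 is clarinet.
House 3 vehicle: only minivan fits.
The only vehicle still possible for house 4 is convertible.
From clue 5, the cat owner must be in house 2.
So house 4 gets turtle for pet.
The person who likes oranges is in house 1 (clue 4).
Clue 6: the person who likes grapes is in house 4.
House 3 pet: only frog fits.
House 2 favorite fruit: only pears fits.
House 3 favorite fruit: only plums fits.
So: house 1 = harp/hamster/oranges/motorcycle, house 2 = flute/cat/pears/jeep, house 3 = violin/frog/plums/minivan, house 4 = clarinet/turtle/grapes/convertible.

jeep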